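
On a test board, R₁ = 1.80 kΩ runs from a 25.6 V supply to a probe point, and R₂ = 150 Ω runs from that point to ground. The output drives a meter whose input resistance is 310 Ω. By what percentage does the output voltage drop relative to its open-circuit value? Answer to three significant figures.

The divider's output (Thévenin) resistance is R₁‖R₂ = 138.5 Ω.
Fractional drop under load = R_th/(R_th + R_L) = 138.5 / (138.5 + 310) = 0.3087.
So the output falls by 30.9 %.

30.9 %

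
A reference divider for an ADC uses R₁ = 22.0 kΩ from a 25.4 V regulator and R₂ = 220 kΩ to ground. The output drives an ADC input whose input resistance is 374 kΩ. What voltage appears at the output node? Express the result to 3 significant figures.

The load sits in parallel with R₂: R₂‖R_L = (220 × 374) / (220 + 374) = 138.5 kΩ.
V_out = 25.4 × 138.5 / (22.0 + 138.5) = 25.4 × 138.5/160.5 = 21.9 V.

V_out ≈ 21.9 V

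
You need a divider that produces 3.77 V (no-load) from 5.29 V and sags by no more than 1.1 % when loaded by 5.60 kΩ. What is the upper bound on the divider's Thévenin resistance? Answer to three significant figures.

Loading drop = R_th/(R_th + R_L) ≤ 0.0110, so R_th ≤ R_L · ε/(1−ε) = 5.60 kΩ × 0.0110/0.9890 = 62.3 Ω.
(Any R1, R2 with R2/(R1+R2) = 0.713 and R1‖R2 ≤ 62.3 Ω will meet the spec.)

R_th ≤ 62.3 Ω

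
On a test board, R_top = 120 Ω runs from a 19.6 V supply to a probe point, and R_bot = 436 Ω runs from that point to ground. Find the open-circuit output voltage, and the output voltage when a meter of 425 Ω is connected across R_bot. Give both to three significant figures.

Open-circuit: V = 19.6 × 436/(120 + 436) = 15.4 V.
With the load, R_bot becomes R_bot‖R_L = 215.2 Ω, so V = 19.6 × 215.2/335.2 = 12.6 V.

Unloaded: 15.4 V; loaded: 12.6 V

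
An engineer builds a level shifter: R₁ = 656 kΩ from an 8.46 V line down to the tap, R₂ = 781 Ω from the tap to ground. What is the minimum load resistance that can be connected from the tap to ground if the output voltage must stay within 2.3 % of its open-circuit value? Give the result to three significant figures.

R_L(min) ≈ 33.1 kΩ

Output resistance R_th = R₁‖R₂ = (656000 × 781)/656800 = 780.1 Ω.
The fractional drop is R_th/(R_th + R_L); requiring this ≤ 0.0230 gives R_L ≥ R_th(1/0.0230 − 1) = 780.1 × 42.48 = 33.1 kΩ.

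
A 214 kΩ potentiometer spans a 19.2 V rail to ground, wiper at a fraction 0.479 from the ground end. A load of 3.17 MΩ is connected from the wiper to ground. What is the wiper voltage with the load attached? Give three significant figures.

The wiper splits the pot into (1−α)R = 111.5 kΩ above and αR = 102.5 kΩ below.
Lower section ‖ load = 99.30 kΩ.
V_wiper = 19.2 × 99.30/(111.5 + 99.30) = 9.04 V.

V ≈ 9.04 V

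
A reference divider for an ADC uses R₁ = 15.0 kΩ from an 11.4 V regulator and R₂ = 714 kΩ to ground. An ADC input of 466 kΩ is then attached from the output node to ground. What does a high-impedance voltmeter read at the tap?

V_out ≈ 10.8 V

The load sits in parallel with R₂: R₂‖R_L = (714 × 466) / (714 + 466) = 282.0 kΩ.
V_out = 11.4 × 282.0 / (15.0 + 282.0) = 11.4 × 282.0/297.0 = 10.8 V.
(Unloaded it would have been 11.2 V.)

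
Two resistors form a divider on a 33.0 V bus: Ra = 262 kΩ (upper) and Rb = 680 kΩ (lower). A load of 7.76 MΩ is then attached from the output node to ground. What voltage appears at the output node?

V_out ≈ 23.3 V

The load sits in parallel with Rb: Rb‖R_L = (680 × 7760) / (680 + 7760) = 625.2 kΩ.
V_out = 33.0 × 625.2 / (262 + 625.2) = 33.0 × 625.2/887.2 = 23.3 V.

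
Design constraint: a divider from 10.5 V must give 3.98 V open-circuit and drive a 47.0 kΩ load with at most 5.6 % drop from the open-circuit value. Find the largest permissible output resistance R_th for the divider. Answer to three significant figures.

R_th ≤ 2.79 kΩ

Loading drop = R_th/(R_th + R_L) ≤ 0.0560, so R_th ≤ R_L · ε/(1−ε) = 47.0 kΩ × 0.0560/0.9440 = 2.79 kΩ.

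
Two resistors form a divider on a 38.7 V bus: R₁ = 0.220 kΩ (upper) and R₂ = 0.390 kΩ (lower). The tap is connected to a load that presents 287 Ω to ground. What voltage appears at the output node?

V_out ≈ 16.6 V

The load sits in parallel with R₂: R₂‖R_L = (390 × 287) / (390 + 287) = 165.3 Ω.
V_out = 38.7 × 165.3 / (220 + 165.3) = 38.7 × 165.3/385.3 = 16.6 V.
(Unloaded it would have been 24.7 V.)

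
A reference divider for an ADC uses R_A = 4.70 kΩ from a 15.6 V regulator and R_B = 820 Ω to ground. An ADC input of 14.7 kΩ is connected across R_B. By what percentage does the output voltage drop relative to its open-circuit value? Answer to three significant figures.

The divider's output (Thévenin) resistance is R_A‖R_B = 698.2 Ω.
Fractional drop under load = R_th/(R_th + R_L) = 698.2 / (698.2 + 14700) = 0.04534.
So the output falls by 4.53 %.

4.53 %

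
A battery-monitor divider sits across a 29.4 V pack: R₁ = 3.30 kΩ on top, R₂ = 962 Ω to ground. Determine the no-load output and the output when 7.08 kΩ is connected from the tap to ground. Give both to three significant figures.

Unloaded: 6.64 V; loaded: 6.00 V

Open-circuit: V = 29.4 × 962/(3300 + 962) = 6.64 V.
With the load, R₂ becomes R₂‖R_L = 846.9 Ω, so V = 29.4 × 846.9/4147 = 6.00 V.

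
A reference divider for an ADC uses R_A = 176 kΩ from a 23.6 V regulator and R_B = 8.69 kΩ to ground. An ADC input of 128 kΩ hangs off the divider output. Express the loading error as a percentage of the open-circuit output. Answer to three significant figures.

The divider's output (Thévenin) resistance is R_A‖R_B = 8.281 kΩ.
Fractional drop under load = R_th/(R_th + R_L) = 8.281 / (8.281 + 128) = 0.06076.
So the output falls by 6.08 %.

6.08 %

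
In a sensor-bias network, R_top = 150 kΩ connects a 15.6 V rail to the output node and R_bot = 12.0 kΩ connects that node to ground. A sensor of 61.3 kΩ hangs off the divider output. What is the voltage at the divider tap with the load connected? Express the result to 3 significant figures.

V_out ≈ 0.978 V

The load sits in parallel with R_bot: R_bot‖R_L = (12.0 × 61.3) / (12.0 + 61.3) = 10.04 kΩ.
V_out = 15.6 × 10.04 / (150 + 10.04) = 15.6 × 10.04/160.0 = 0.978 V.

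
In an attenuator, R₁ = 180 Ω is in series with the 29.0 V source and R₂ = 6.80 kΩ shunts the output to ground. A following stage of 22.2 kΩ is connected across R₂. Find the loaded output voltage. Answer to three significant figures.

V_out ≈ 28.0 V

The load sits in parallel with R₂: R₂‖R_L = (6800 × 22200) / (6800 + 22200) = 5206 Ω.
V_out = 29.0 × 5206 / (180 + 5206) = 29.0 × 5206/5386 = 28.0 V.
(Unloaded it would have been 28.3 V.)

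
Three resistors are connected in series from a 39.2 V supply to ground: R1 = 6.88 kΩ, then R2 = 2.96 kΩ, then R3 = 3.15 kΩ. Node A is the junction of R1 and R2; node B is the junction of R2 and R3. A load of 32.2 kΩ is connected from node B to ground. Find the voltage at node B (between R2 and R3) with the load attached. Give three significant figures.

At node B, R3 is in parallel with the load: R3‖R_L = 2.869 kΩ.
Below node A the resistance is R2 + (R3‖R_L) = 5.829 kΩ, so V_A = 39.2 × 5.829/12.71 = 17.98 V.
Then V_B = V_A × (R3‖R_L)/(R2 + R3‖R_L) = 17.98 × 2.869/5.829 = 8.85 V.

V ≈ 8.85 V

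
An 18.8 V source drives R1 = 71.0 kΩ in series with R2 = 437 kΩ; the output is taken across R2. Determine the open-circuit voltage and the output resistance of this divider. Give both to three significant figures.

V_th is the open-circuit tap voltage: 18.8 × 437/(71.0 + 437) = 16.2 V.
With the supply zeroed, R1 and R2 appear in parallel from the tap: R_th = R1‖R2 = (71.0 × 437)/508.0 = 61.1 kΩ.

V_th = 16.2 V, R_th = 61.1 kΩ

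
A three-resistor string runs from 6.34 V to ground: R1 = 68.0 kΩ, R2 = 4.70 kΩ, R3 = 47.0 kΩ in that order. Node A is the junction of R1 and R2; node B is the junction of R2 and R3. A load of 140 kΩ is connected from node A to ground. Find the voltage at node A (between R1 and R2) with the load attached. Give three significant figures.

Below node A the series string R2+R3 = 51.70 kΩ sits in parallel with the 140 kΩ load: 37.76 kΩ.
V_A = 6.34 × 37.76/(68.0 + 37.76) = 2.26 V.

V ≈ 2.26 V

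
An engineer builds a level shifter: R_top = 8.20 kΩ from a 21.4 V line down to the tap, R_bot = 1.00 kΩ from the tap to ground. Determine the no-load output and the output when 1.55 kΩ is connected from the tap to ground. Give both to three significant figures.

Unloaded: 2.33 V; loaded: 1.48 V

Open-circuit: V = 21.4 × 1.00/(8.20 + 1.00) = 2.33 V.
With the load, R_bot becomes R_bot‖R_L = 0.6078 kΩ, so V = 21.4 × 0.6078/8.808 = 1.48 V.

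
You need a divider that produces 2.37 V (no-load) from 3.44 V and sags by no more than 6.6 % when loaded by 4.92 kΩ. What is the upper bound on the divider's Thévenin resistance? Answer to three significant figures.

Loading drop = R_th/(R_th + R_L) ≤ 0.0660, so R_th ≤ R_L · ε/(1−ε) = 4.92 kΩ × 0.0660/0.9340 = 348 Ω.

R_th ≤ 348 Ω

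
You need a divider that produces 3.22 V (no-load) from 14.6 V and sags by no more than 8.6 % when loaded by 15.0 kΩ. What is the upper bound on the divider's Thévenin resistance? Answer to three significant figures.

Loading drop = R_th/(R_th + R_L) ≤ 0.0860, so R_th ≤ R_L · ε/(1−ε) = 15.0 kΩ × 0.0860/0.9140 = 1.41 kΩ.
(Any R1, R2 with R2/(R1+R2) = 0.221 and R1‖R2 ≤ 1.41 kΩ will meet the spec.)

R_th ≤ 1.41 kΩ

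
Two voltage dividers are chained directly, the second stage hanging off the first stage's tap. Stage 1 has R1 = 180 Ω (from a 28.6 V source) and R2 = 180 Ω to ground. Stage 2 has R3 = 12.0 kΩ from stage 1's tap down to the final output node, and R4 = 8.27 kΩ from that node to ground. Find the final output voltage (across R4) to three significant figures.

V_out ≈ 5.81 V

Stage 2 presents R3+R4 = 20270 Ω as a load on stage 1's tap.
Stage 1's lower leg becomes R2‖(R3+R4) = 178.4 Ω, so V_mid = 28.6 × 178.4/358.4 = 14.24 V.
Stage 2 is itself unloaded: V_out = V_mid × R4/(R3+R4) = 14.24 × 8270/20270 = 5.81 V.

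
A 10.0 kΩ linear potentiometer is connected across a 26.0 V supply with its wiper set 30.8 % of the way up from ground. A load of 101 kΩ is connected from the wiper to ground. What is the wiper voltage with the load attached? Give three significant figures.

V ≈ 7.84 V

The wiper splits the pot into (1−α)R = 6.920 kΩ above and αR = 3.080 kΩ below.
Lower section ‖ load = 2.989 kΩ.
V_wiper = 26.0 × 2.989/(6.920 + 2.989) = 7.84 V.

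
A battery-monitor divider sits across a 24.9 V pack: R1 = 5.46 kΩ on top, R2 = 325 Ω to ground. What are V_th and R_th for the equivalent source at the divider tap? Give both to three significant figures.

V_th = 1.40 V, R_th = 307 Ω

V_th is the open-circuit tap voltage: 24.9 × 325/(5460 + 325) = 1.40 V.
With the supply zeroed, R1 and R2 appear in parallel from the tap: R_th = R1‖R2 = (5460 × 325)/5785 = 307 Ω.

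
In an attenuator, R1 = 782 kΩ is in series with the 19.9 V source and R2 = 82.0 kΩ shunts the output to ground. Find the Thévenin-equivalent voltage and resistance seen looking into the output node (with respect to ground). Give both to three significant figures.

V_th is the open-circuit tap voltage: 19.9 × 82.0/(782 + 82.0) = 1.89 V.
With the supply zeroed, R1 and R2 appear in parallel from the tap: R_th = R1‖R2 = (782 × 82.0)/864.0 = 74.2 kΩ.

V_th = 1.89 V, R_th = 74.2 kΩ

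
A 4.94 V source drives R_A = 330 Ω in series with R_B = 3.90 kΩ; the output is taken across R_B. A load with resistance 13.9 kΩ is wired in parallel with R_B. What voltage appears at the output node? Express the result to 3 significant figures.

The load sits in parallel with R_B: R_B‖R_L = (3900 × 13900) / (3900 + 13900) = 3046 Ω.
V_out = 4.94 × 3046 / (330 + 3046) = 4.94 × 3046/3376 = 4.46 V.

V_out ≈ 4.46 V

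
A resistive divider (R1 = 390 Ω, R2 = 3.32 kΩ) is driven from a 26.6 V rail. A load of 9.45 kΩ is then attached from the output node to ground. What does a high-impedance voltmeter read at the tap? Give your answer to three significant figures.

The load sits in parallel with R2: R2‖R_L = (3320 × 9450) / (3320 + 9450) = 2457 Ω.
V_out = 26.6 × 2457 / (390 + 2457) = 26.6 × 2457/2847 = 23.0 V.
(Unloaded it would have been 23.8 V.)

V_out ≈ 23.0 V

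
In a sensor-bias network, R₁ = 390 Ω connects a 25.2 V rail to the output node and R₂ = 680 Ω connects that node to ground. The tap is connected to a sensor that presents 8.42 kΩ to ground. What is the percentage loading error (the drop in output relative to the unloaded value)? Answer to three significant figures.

The divider's output (Thévenin) resistance is R₁‖R₂ = 247.9 Ω.
Fractional drop under load = R_th/(R_th + R_L) = 247.9 / (247.9 + 8420) = 0.02859.
So the output falls by 2.86 %.

2.86 %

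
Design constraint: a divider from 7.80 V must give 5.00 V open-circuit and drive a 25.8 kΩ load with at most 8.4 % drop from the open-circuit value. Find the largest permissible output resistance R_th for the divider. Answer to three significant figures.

Loading drop = R_th/(R_th + R_L) ≤ 0.0840, so R_th ≤ R_L · ε/(1−ε) = 25.8 kΩ × 0.0840/0.9160 = 2.37 kΩ.

R_th ≤ 2.37 kΩ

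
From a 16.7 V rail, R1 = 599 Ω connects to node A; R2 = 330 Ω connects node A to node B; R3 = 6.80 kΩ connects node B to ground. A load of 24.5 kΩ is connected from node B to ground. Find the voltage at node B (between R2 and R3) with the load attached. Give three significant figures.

At node B, R3 is in parallel with the load: R3‖R_L = 5323 Ω.
Below node A the resistance is R2 + (R3‖R_L) = 5653 Ω, so V_A = 16.7 × 5653/6252 = 15.10 V.
Then V_B = V_A × (R3‖R_L)/(R2 + R3‖R_L) = 15.10 × 5323/5653 = 14.2 V.

V ≈ 14.2 V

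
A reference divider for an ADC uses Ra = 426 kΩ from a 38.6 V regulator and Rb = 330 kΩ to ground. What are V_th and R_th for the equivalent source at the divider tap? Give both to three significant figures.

V_th is the open-circuit tap voltage: 38.6 × 330/(426 + 330) = 16.8 V.
With the supply zeroed, Ra and Rb appear in parallel from the tap: R_th = Ra‖Rb = (426 × 330)/756.0 = 186 kΩ.

V_th = 16.8 V, R_th = 186 kΩ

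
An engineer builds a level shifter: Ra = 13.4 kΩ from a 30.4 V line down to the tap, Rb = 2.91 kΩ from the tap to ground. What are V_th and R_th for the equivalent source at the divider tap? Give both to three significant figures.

V_th = 5.42 V, R_th = 2.39 kΩ

V_th is the open-circuit tap voltage: 30.4 × 2.91/(13.4 + 2.91) = 5.42 V.
With the supply zeroed, Ra and Rb appear in parallel from the tap: R_th = Ra‖Rb = (13.4 × 2.91)/16.31 = 2.39 kΩ.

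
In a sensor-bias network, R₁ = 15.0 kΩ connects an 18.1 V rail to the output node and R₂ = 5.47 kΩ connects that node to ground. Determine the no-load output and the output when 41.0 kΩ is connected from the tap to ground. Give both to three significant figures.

Open-circuit: V = 18.1 × 5.47/(15.0 + 5.47) = 4.84 V.
With the load, R₂ becomes R₂‖R_L = 4.826 kΩ, so V = 18.1 × 4.826/19.83 = 4.41 V.

Unloaded: 4.84 V; loaded: 4.41 V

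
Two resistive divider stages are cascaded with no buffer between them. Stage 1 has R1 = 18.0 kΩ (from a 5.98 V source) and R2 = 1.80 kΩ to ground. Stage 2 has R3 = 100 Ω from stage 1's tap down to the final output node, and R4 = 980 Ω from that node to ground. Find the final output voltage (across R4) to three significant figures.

V_out ≈ 0.196 V

Stage 2 presents R3+R4 = 1080 Ω as a load on stage 1's tap.
Stage 1's lower leg becomes R2‖(R3+R4) = 675.0 Ω, so V_mid = 5.98 × 675.0/18680 = 0.2161 V.
Stage 2 is itself unloaded: V_out = V_mid × R4/(R3+R4) = 0.2161 × 980/1080 = 0.196 V.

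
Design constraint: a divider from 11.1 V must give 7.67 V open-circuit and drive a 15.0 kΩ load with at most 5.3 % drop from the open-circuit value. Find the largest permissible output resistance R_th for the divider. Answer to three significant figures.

R_th ≤ 839 Ω

Loading drop = R_th/(R_th + R_L) ≤ 0.0530, so R_th ≤ R_L · ε/(1−ε) = 15.0 kΩ × 0.0530/0.9470 = 839 Ω.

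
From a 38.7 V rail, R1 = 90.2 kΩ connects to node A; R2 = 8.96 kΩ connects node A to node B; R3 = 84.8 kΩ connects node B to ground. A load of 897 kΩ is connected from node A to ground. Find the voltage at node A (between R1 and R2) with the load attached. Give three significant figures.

Below node A the series string R2+R3 = 93.76 kΩ sits in parallel with the 897 kΩ load: 84.89 kΩ.
V_A = 38.7 × 84.89/(90.2 + 84.89) = 18.8 V.

V ≈ 18.8 V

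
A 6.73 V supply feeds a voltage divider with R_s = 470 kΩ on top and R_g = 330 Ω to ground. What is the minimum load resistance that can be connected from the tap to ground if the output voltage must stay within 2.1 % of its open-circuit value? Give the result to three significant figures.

R_L(min) ≈ 15.4 kΩ

Output resistance R_th = R_s‖R_g = (470000 × 330)/470300 = 329.8 Ω.
The fractional drop is R_th/(R_th + R_L); requiring this ≤ 0.0210 gives R_L ≥ R_th(1/0.0210 − 1) = 329.8 × 46.62 = 15.4 kΩ.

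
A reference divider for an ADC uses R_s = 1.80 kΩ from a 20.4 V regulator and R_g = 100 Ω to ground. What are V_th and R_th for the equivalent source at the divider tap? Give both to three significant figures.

V_th = 1.07 V, R_th = 94.7 Ω

V_th is the open-circuit tap voltage: 20.4 × 100/(1800 + 100) = 1.07 V.
With the supply zeroed, R_s and R_g appear in parallel from the tap: R_th = R_s‖R_g = (1800 × 100)/1900 = 94.7 Ω.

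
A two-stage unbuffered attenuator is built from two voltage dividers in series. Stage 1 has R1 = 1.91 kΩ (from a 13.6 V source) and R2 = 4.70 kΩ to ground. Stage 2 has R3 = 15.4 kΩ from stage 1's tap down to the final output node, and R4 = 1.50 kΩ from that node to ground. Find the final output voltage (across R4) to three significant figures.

Stage 2 presents R3+R4 = 16.90 kΩ as a load on stage 1's tap.
Stage 1's lower leg becomes R2‖(R3+R4) = 3.677 kΩ, so V_mid = 13.6 × 3.677/5.587 = 8.951 V.
Stage 2 is itself unloaded: V_out = V_mid × R4/(R3+R4) = 8.951 × 1.50/16.90 = 0.794 V.

V_out ≈ 0.794 V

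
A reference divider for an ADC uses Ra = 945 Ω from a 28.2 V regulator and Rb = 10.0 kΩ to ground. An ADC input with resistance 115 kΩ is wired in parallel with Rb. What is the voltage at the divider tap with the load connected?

The load sits in parallel with Rb: Rb‖R_L = (10000 × 115000) / (10000 + 115000) = 9200 Ω.
V_out = 28.2 × 9200 / (945 + 9200) = 28.2 × 9200/10140 = 25.6 V.

V_out ≈ 25.6 V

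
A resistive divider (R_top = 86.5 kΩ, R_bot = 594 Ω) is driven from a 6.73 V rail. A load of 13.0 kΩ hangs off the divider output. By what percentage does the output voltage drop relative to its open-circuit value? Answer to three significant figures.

4.34 %

The divider's output (Thévenin) resistance is R_top‖R_bot = 589.9 Ω.
Fractional drop under load = R_th/(R_th + R_L) = 589.9 / (589.9 + 13000) = 0.04341.
So the output falls by 4.34 %.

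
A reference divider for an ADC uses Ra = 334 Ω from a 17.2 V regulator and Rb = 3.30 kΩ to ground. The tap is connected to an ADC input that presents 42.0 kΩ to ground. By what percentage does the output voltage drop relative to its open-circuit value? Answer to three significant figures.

0.717 %

The divider's output (Thévenin) resistance is Ra‖Rb = 303.3 Ω.
Fractional drop under load = R_th/(R_th + R_L) = 303.3 / (303.3 + 42000) = 0.007170.
So the output falls by 0.717 %.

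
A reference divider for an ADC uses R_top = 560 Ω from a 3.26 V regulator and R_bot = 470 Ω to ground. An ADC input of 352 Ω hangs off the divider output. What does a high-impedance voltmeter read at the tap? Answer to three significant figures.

The load sits in parallel with R_bot: R_bot‖R_L = (470 × 352) / (470 + 352) = 201.3 Ω.
V_out = 3.26 × 201.3 / (560 + 201.3) = 3.26 × 201.3/761.3 = 0.862 V.

V_out ≈ 0.862 V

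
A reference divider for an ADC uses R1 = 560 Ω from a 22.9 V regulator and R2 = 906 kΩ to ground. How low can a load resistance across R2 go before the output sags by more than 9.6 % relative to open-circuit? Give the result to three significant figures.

R_L(min) ≈ 5.27 kΩ

Output resistance R_th = R1‖R2 = (560 × 906000)/906600 = 559.7 Ω.
The fractional drop is R_th/(R_th + R_L); requiring this ≤ 0.0960 gives R_L ≥ R_th(1/0.0960 − 1) = 559.7 × 9.417 = 5.27 kΩ.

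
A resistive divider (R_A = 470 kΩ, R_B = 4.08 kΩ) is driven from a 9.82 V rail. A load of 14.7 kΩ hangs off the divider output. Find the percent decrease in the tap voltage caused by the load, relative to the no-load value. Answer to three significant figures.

21.6 %

The divider's output (Thévenin) resistance is R_A‖R_B = 4.045 kΩ.
Fractional drop under load = R_th/(R_th + R_L) = 4.045 / (4.045 + 14.7) = 0.2158.
So the output falls by 21.6 %.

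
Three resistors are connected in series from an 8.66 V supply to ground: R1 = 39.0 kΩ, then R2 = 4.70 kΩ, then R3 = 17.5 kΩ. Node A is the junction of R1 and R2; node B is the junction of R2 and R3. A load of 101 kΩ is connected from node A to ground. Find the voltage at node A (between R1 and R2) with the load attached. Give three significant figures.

V ≈ 2.76 V

Below node A the series string R2+R3 = 22.20 kΩ sits in parallel with the 101 kΩ load: 18.20 kΩ.
V_A = 8.66 × 18.20/(39.0 + 18.20) = 2.76 V.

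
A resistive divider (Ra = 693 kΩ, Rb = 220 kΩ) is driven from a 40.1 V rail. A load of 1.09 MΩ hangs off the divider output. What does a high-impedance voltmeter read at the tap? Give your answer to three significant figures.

V_out ≈ 8.38 V

The load sits in parallel with Rb: Rb‖R_L = (220 × 1090) / (220 + 1090) = 183.1 kΩ.
V_out = 40.1 × 183.1 / (693 + 183.1) = 40.1 × 183.1/876.1 = 8.38 V.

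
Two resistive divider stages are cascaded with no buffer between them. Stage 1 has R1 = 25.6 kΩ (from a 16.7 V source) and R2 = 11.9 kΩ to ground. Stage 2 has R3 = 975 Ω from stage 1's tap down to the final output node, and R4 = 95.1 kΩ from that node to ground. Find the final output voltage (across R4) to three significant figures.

V_out ≈ 4.84 V

Stage 2 presents R3+R4 = 96080 Ω as a load on stage 1's tap.
Stage 1's lower leg becomes R2‖(R3+R4) = 10590 Ω, so V_mid = 16.7 × 10590/36190 = 4.886 V.
Stage 2 is itself unloaded: V_out = V_mid × R4/(R3+R4) = 4.886 × 95100/96080 = 4.84 V.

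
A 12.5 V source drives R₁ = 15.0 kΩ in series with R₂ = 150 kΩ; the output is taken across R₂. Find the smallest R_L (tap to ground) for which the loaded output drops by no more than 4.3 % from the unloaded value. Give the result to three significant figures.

R_L(min) ≈ 303 kΩ

Output resistance R_th = R₁‖R₂ = (15.0 × 150)/165.0 = 13.64 kΩ.
The fractional drop is R_th/(R_th + R_L); requiring this ≤ 0.0430 gives R_L ≥ R_th(1/0.0430 − 1) = 13.64 × 22.26 = 303 kΩ.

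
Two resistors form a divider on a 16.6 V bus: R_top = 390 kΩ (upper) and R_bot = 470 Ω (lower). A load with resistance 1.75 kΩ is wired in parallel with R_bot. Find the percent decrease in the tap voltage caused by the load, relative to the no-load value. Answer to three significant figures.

21.2 %

Unloaded V = 16.6 × 470/390500 = 0.01998 V.
Loaded: R_bot‖R_L = 370.5 Ω, giving V = 16.6 × 370.5/390400 = 0.01575 V.
Drop = (0.01998 − 0.01575) / 0.01998 = 21.2 %.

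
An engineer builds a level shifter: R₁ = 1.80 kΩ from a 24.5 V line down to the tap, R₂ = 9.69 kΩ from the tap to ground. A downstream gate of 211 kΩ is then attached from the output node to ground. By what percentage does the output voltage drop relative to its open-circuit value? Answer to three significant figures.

The divider's output (Thévenin) resistance is R₁‖R₂ = 1.518 kΩ.
Fractional drop under load = R_th/(R_th + R_L) = 1.518 / (1.518 + 211) = 0.007143.
So the output falls by 0.714 %.

0.714 %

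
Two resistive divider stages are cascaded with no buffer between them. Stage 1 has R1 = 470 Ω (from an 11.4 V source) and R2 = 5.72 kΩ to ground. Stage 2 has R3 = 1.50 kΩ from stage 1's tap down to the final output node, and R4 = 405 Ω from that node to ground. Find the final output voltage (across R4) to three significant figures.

V_out ≈ 1.82 V

Stage 2 presents R3+R4 = 1905 Ω as a load on stage 1's tap.
Stage 1's lower leg becomes R2‖(R3+R4) = 1429 Ω, so V_mid = 11.4 × 1429/1899 = 8.579 V.
Stage 2 is itself unloaded: V_out = V_mid × R4/(R3+R4) = 8.579 × 405/1905 = 1.82 V.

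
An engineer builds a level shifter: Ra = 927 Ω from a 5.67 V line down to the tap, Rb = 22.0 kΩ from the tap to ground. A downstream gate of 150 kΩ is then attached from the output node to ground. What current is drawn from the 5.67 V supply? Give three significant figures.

Rb‖R_L = 19190 Ω, so the source sees Ra + Rb‖R_L = 20110 Ω.
I = 5.67 V / 20110 Ω = 0.282 mA.

I ≈ 0.282 mA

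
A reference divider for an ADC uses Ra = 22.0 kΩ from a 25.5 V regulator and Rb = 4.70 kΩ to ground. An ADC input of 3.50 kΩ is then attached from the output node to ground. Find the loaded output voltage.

The load sits in parallel with Rb: Rb‖R_L = (4.70 × 3.50) / (4.70 + 3.50) = 2.006 kΩ.
V_out = 25.5 × 2.006 / (22.0 + 2.006) = 25.5 × 2.006/24.01 = 2.13 V.

V_out ≈ 2.13 V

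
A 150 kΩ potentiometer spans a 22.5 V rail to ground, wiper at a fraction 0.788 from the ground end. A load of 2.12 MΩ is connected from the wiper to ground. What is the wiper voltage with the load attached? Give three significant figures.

V ≈ 17.5 V

The wiper splits the pot into (1−α)R = 31.80 kΩ above and αR = 118.2 kΩ below.
Lower section ‖ load = 112.0 kΩ.
V_wiper = 22.5 × 112.0/(31.80 + 112.0) = 17.5 V.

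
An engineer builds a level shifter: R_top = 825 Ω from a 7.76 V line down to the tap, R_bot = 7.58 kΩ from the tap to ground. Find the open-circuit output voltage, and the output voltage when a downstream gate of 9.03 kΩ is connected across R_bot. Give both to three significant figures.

Open-circuit: V = 7.76 × 7580/(825 + 7580) = 7.00 V.
With the load, R_bot becomes R_bot‖R_L = 4121 Ω, so V = 7.76 × 4121/4946 = 6.47 V.

Unloaded: 7.00 V; loaded: 6.47 V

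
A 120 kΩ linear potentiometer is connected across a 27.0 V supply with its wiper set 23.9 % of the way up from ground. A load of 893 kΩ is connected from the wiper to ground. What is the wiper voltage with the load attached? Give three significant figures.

V ≈ 6.30 V

The wiper splits the pot into (1−α)R = 91.32 kΩ above and αR = 28.68 kΩ below.
Lower section ‖ load = 27.79 kΩ.
V_wiper = 27.0 × 27.79/(91.32 + 27.79) = 6.30 V.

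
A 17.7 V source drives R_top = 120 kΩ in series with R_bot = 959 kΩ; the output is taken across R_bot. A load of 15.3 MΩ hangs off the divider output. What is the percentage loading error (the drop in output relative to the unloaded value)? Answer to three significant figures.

0.692 %

The divider's output (Thévenin) resistance is R_top‖R_bot = 106.7 kΩ.
Fractional drop under load = R_th/(R_th + R_L) = 106.7 / (106.7 + 15300) = 0.006923.
So the output falls by 0.692 %.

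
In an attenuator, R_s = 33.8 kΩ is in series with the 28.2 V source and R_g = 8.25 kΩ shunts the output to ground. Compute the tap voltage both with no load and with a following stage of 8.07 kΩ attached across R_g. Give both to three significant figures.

Open-circuit: V = 28.2 × 8.25/(33.8 + 8.25) = 5.53 V.
With the load, R_g becomes R_g‖R_L = 4.080 kΩ, so V = 28.2 × 4.080/37.88 = 3.04 V.

Unloaded: 5.53 V; loaded: 3.04 V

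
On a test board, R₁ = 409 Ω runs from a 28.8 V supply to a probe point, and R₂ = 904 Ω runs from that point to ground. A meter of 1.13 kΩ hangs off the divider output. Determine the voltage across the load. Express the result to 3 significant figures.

The load sits in parallel with R₂: R₂‖R_L = (904 × 1130) / (904 + 1130) = 502.2 Ω.
V_out = 28.8 × 502.2 / (409 + 502.2) = 28.8 × 502.2/911.2 = 15.9 V.

V_out ≈ 15.9 V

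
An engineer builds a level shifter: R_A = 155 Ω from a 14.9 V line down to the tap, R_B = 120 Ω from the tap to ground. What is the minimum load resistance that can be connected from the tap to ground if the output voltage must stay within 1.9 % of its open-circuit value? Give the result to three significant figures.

R_L(min) ≈ 3.49 kΩ

Output resistance R_th = R_A‖R_B = (155 × 120)/275.0 = 67.64 Ω.
The fractional drop is R_th/(R_th + R_L); requiring this ≤ 0.0190 gives R_L ≥ R_th(1/0.0190 − 1) = 67.64 × 51.63 = 3.49 kΩ.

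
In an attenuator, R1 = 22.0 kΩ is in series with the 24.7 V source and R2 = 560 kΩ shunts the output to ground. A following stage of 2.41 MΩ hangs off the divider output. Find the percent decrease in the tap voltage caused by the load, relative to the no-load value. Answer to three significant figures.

The divider's output (Thévenin) resistance is R1‖R2 = 21.17 kΩ.
Fractional drop under load = R_th/(R_th + R_L) = 21.17 / (21.17 + 2410) = 0.008707.
So the output falls by 0.871 %.

0.871 %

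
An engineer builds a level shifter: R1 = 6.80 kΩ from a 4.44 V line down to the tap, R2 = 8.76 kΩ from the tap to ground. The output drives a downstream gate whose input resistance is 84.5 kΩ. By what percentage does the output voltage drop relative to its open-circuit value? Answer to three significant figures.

4.33 %

The divider's output (Thévenin) resistance is R1‖R2 = 3.828 kΩ.
Fractional drop under load = R_th/(R_th + R_L) = 3.828 / (3.828 + 84.5) = 0.04334.
So the output falls by 4.33 %.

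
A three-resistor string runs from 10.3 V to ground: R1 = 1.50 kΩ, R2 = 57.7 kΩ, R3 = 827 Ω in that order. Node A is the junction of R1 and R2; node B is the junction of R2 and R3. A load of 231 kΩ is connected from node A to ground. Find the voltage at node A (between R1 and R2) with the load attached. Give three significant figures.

V ≈ 9.98 V

Below node A the series string R2+R3 = 58530 Ω sits in parallel with the 231000 Ω load: 46700 Ω.
V_A = 10.3 × 46700/(1500 + 46700) = 9.98 V.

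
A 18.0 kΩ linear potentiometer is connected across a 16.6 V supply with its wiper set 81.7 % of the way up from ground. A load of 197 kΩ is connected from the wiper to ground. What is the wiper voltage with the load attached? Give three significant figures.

The wiper splits the pot into (1−α)R = 3.294 kΩ above and αR = 14.71 kΩ below.
Lower section ‖ load = 13.68 kΩ.
V_wiper = 16.6 × 13.68/(3.294 + 13.68) = 13.4 V.

V ≈ 13.4 V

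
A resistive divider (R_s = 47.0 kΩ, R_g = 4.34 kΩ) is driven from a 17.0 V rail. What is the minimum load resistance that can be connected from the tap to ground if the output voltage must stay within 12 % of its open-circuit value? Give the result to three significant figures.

R_L(min) ≈ 29.1 kΩ

Output resistance R_th = R_s‖R_g = (47.0 × 4.34)/51.34 = 3.973 kΩ.
The fractional drop is R_th/(R_th + R_L); requiring this ≤ 0.120 gives R_L ≥ R_th(1/0.120 − 1) = 3.973 × 7.333 = 29.1 kΩ.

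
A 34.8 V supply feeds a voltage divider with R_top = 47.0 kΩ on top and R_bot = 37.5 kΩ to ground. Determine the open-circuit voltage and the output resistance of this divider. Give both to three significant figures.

V_th is the open-circuit tap voltage: 34.8 × 37.5/(47.0 + 37.5) = 15.4 V.
With the supply zeroed, R_top and R_bot appear in parallel from the tap: R_th = R_top‖R_bot = (47.0 × 37.5)/84.50 = 20.9 kΩ.

V_th = 15.4 V, R_th = 20.9 kΩ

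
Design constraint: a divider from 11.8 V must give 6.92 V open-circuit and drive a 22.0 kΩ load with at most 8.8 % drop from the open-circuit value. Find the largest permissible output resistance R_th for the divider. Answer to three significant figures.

R_th ≤ 2.12 kΩ

Loading drop = R_th/(R_th + R_L) ≤ 0.0880, so R_th ≤ R_L · ε/(1−ε) = 22.0 kΩ × 0.0880/0.9120 = 2.12 kΩ.
(Any R1, R2 with R2/(R1+R2) = 0.586 and R1‖R2 ≤ 2.12 kΩ will meet the spec.)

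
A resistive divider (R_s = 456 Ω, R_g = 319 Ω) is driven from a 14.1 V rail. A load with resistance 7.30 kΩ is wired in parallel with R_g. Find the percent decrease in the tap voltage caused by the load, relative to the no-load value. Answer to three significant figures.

2.51 %

The divider's output (Thévenin) resistance is R_s‖R_g = 187.7 Ω.
Fractional drop under load = R_th/(R_th + R_L) = 187.7 / (187.7 + 7300) = 0.02507.
So the output falls by 2.51 %.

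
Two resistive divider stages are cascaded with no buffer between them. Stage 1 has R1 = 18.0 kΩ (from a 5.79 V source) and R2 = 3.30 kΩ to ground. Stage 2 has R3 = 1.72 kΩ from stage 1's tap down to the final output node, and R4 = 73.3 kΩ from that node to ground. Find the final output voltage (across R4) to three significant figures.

V_out ≈ 0.845 V

Stage 2 presents R3+R4 = 75.02 kΩ as a load on stage 1's tap.
Stage 1's lower leg becomes R2‖(R3+R4) = 3.161 kΩ, so V_mid = 5.79 × 3.161/21.16 = 0.8649 V.
Stage 2 is itself unloaded: V_out = V_mid × R4/(R3+R4) = 0.8649 × 73.3/75.02 = 0.845 V.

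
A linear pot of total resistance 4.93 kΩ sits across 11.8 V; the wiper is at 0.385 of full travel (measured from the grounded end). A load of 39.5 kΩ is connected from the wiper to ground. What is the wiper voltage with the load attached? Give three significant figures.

V ≈ 4.41 V

The wiper splits the pot into (1−α)R = 3.032 kΩ above and αR = 1.898 kΩ below.
Lower section ‖ load = 1.811 kΩ.
V_wiper = 11.8 × 1.811/(3.032 + 1.811) = 4.41 V.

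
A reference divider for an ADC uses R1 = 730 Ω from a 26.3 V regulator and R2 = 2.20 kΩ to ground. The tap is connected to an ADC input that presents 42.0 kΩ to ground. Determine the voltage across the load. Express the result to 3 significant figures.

V_out ≈ 19.5 V

The load sits in parallel with R2: R2‖R_L = (2200 × 42000) / (2200 + 42000) = 2090 Ω.
V_out = 26.3 × 2090 / (730 + 2090) = 26.3 × 2090/2820 = 19.5 V.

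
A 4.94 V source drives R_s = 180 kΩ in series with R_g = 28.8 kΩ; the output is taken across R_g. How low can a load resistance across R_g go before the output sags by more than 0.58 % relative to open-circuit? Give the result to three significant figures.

Output resistance R_th = R_s‖R_g = (180 × 28.8)/208.8 = 24.83 kΩ.
The fractional drop is R_th/(R_th + R_L); requiring this ≤ 0.00580 gives R_L ≥ R_th(1/0.00580 − 1) = 24.83 × 171.4 = 4.26 MΩ.

R_L(min) ≈ 4.26 MΩ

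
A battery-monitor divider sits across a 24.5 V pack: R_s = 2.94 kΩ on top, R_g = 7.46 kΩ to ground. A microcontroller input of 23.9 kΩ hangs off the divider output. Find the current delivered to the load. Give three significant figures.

I_L ≈ 0.676 mA

R_g‖R_L = 5.685 kΩ; V_out = 24.5 × 5.685/8.625 = 16.15 V.
I_L = V_out / R_L = 16.15 / 23.9 kΩ = 0.676 mA.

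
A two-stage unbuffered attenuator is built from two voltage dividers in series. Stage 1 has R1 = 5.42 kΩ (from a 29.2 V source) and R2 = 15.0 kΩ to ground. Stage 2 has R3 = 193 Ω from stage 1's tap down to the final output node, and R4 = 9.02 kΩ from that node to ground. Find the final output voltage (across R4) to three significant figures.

V_out ≈ 14.7 V

Stage 2 presents R3+R4 = 9213 Ω as a load on stage 1's tap.
Stage 1's lower leg becomes R2‖(R3+R4) = 5707 Ω, so V_mid = 29.2 × 5707/11130 = 14.98 V.
Stage 2 is itself unloaded: V_out = V_mid × R4/(R3+R4) = 14.98 × 9020/9213 = 14.7 V.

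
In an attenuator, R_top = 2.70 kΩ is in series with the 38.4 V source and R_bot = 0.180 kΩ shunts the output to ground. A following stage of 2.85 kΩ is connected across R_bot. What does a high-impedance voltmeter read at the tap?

The load sits in parallel with R_bot: R_bot‖R_L = (180 × 2850) / (180 + 2850) = 169.3 Ω.
V_out = 38.4 × 169.3 / (2700 + 169.3) = 38.4 × 169.3/2869 = 2.27 V.
(Unloaded it would have been 2.40 V.)

V_out ≈ 2.27 V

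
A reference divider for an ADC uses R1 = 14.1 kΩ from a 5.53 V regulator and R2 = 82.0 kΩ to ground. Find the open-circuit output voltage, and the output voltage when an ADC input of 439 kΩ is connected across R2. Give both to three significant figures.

Open-circuit: V = 5.53 × 82.0/(14.1 + 82.0) = 4.72 V.
With the load, R2 becomes R2‖R_L = 69.09 kΩ, so V = 5.53 × 69.09/83.19 = 4.59 V.

Unloaded: 4.72 V; loaded: 4.59 V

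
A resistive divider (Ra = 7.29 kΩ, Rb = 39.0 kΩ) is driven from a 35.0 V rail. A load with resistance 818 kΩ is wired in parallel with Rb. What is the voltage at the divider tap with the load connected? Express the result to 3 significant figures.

The load sits in parallel with Rb: Rb‖R_L = (39.0 × 818) / (39.0 + 818) = 37.23 kΩ.
V_out = 35.0 × 37.23 / (7.29 + 37.23) = 35.0 × 37.23/44.52 = 29.3 V.

V_out ≈ 29.3 V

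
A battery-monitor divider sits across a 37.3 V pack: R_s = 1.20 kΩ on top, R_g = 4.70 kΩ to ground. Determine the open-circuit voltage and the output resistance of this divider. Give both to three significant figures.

V_th is the open-circuit tap voltage: 37.3 × 4.70/(1.20 + 4.70) = 29.7 V.
With the supply zeroed, R_s and R_g appear in parallel from the tap: R_th = R_s‖R_g = (1.20 × 4.70)/5.900 = 956 Ω.

V_th = 29.7 V, R_th = 956 Ω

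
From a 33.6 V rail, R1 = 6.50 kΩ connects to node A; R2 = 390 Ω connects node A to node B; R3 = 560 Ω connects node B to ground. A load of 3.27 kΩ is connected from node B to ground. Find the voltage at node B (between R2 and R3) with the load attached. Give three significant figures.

V ≈ 2.18 V

At node B, R3 is in parallel with the load: R3‖R_L = 478.1 Ω.
Below node A the resistance is R2 + (R3‖R_L) = 868.1 Ω, so V_A = 33.6 × 868.1/7368 = 3.959 V.
Then V_B = V_A × (R3‖R_L)/(R2 + R3‖R_L) = 3.959 × 478.1/868.1 = 2.18 V.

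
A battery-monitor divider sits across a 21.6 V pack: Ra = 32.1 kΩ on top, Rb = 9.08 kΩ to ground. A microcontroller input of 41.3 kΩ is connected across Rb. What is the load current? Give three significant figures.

Rb‖R_L = 7.444 kΩ; V_out = 21.6 × 7.444/39.54 = 4.066 V.
I_L = V_out / R_L = 4.066 / 41.3 kΩ = 0.0984 mA.

I_L ≈ 0.0984 mA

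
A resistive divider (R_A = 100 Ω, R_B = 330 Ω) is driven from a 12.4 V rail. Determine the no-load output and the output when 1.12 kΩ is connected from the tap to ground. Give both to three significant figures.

Open-circuit: V = 12.4 × 330/(100 + 330) = 9.52 V.
With the load, R_B becomes R_B‖R_L = 254.9 Ω, so V = 12.4 × 254.9/354.9 = 8.91 V.

Unloaded: 9.52 V; loaded: 8.91 V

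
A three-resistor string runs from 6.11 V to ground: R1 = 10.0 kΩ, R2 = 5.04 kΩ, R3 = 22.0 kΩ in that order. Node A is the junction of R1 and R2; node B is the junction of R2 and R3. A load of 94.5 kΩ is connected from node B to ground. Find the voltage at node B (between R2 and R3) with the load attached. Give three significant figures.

At node B, R3 is in parallel with the load: R3‖R_L = 17.85 kΩ.
Below node A the resistance is R2 + (R3‖R_L) = 22.89 kΩ, so V_A = 6.11 × 22.89/32.89 = 4.252 V.
Then V_B = V_A × (R3‖R_L)/(R2 + R3‖R_L) = 4.252 × 17.85/22.89 = 3.32 V.

V ≈ 3.32 V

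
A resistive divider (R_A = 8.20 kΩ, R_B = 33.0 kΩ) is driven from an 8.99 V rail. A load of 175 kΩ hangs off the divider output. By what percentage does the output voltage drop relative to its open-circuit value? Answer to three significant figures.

The divider's output (Thévenin) resistance is R_A‖R_B = 6.568 kΩ.
Fractional drop under load = R_th/(R_th + R_L) = 6.568 / (6.568 + 175) = 0.03617.
So the output falls by 3.62 %.

3.62 %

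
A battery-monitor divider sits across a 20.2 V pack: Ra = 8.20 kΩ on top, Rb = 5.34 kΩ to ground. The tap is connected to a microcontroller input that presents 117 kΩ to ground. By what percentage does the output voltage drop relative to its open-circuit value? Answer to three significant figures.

2.69 %

The divider's output (Thévenin) resistance is Ra‖Rb = 3.234 kΩ.
Fractional drop under load = R_th/(R_th + R_L) = 3.234 / (3.234 + 117) = 0.02690.
So the output falls by 2.69 %.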